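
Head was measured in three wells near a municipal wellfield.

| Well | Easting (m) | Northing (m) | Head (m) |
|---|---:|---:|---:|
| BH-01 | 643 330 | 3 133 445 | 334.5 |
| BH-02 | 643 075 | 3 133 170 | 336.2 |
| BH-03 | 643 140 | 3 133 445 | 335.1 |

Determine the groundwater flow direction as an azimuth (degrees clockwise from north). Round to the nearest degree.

Taking BH-01 as reference: BH-02−BH-01 = (-255, -275, +1.7); BH-03−BH-01 = (-190, 0, +0.6).
Solve a·Δx + b·Δy = Δh: det = (-255)·0 − (-190)·(-275) = -52250.
∂h/∂x = [(+1.7)·0 − (+0.6)·(-275)] / -52250 = -0.003158
∂h/∂y = [(-255)·(+0.6) − (-190)·(+1.7)] / -52250 = -0.003254
Flow direction (−∇h) has components (+0.003158 E, +0.003254 N).
Azimuth = atan2(E, N) = atan2(+0.003158, +0.003254) = 44.1° ≈ 044°.

044°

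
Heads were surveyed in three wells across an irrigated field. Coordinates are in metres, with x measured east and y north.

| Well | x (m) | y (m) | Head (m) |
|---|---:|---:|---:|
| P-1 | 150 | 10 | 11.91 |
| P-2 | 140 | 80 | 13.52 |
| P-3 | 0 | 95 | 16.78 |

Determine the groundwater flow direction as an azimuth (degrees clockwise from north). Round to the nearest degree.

Three-point gradient (reference P-1): Δ to P-2 = (-10, 70, +1.61), Δ to P-3 = (-150, 85, +4.87).
∂h/∂x = -0.02115, ∂h/∂y = +0.01998 (det = 9650).
Flow direction (−∇h) has components (+0.02115 E, -0.01998 N).
Azimuth = atan2(E, N) = atan2(+0.02115, -0.01998) = 133.4° ≈ 133°.

133°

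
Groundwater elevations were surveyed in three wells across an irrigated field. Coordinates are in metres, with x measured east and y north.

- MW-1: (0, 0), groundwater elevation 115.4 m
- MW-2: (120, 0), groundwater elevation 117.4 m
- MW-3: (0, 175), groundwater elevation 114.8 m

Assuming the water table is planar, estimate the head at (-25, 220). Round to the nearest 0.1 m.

114.2 m

∂h/∂x = (117.4 − 115.4) / (120 − 0) = +0.01667
∂h/∂y = (114.8 − 115.4) / (175 − 0) = -0.003429
h(-25, 220) = 115.4 + (+0.01667)·(-25) + (-0.003429)·(220) = 115.4 -0.417 -0.754 = 114.229 m.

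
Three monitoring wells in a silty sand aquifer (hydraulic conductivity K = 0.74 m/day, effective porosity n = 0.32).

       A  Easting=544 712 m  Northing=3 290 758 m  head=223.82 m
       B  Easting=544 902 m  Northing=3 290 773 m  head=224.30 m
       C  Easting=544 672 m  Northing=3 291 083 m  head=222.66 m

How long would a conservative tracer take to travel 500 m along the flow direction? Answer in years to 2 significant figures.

Differences from A: to B (Δx, Δy, Δh) = (190, 15, +0.48); to C = (-40, 325, -1.16).
Solve a·Δx + b·Δy = Δh: det = 190·325 − (-40)·15 = 62350.
∂h/∂x = [(+0.48)·325 − (-1.16)·15] / 62350 = +0.002781
∂h/∂y = [190·(-1.16) − (-40)·(+0.48)] / 62350 = -0.003227
|∇h| = √(0.002781² + -0.003227²) = 0.00426
Seepage velocity v = K·i/n = 0.74 × 0.00426 / 0.32 = 0.009851 m/day.
t = 500 / 0.009851 = 5.076e+04 days = 139 years.

140 years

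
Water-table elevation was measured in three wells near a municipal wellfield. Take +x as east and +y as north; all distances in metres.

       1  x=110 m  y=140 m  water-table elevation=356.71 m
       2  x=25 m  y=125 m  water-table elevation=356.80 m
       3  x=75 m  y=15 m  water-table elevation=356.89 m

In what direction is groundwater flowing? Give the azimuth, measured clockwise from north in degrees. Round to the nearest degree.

Taking 1 as reference: 2−1 = (-85, -15, +0.09); 3−1 = (-35, -125, +0.18).
Solve a·Δx + b·Δy = Δh: det = (-85)·(-125) − (-35)·(-15) = 10100.
∂h/∂x = [(+0.09)·(-125) − (+0.18)·(-15)] / 10100 = -0.0008465
∂h/∂y = [(-85)·(+0.18) − (-35)·(+0.09)] / 10100 = -0.001203
Flow direction (−∇h) has components (+0.0008465 E, +0.001203 N).
Azimuth = atan2(E, N) = atan2(+0.0008465, +0.001203) = 35.1° ≈ 035°.

035°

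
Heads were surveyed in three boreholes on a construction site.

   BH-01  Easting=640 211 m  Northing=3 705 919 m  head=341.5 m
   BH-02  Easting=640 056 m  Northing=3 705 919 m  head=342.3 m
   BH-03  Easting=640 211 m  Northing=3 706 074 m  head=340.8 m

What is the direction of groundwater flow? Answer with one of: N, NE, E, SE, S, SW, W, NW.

∂h/∂x = (342.3 − 341.5) / (640056 − 640211) = -0.005161
∂h/∂y = (340.8 − 341.5) / (3706074 − 3705919) = -0.004516
Flow = −∇h = (+0.005161 east, +0.004516 north), which points northeast.

NE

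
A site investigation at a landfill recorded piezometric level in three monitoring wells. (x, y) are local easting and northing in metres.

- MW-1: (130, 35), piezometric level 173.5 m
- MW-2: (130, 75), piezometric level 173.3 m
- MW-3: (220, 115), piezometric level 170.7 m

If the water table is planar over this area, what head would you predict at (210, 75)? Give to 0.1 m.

Taking MW-1 as reference: MW-2−MW-1 = (0, 40, -0.2); MW-3−MW-1 = (90, 80, -2.8).
Determinant of the coordinate differences = 0·80 − 90·40 = -3600.
∂h/∂x = [(-0.2)·80 − (-2.8)·40] / -3600 = -0.02667
∂h/∂y = [0·(-2.8) − 90·(-0.2)] / -3600 = -0.005000
h(210, 75) = 173.5 + (-0.02667)·(80) + (-0.005000)·(40) = 173.5 -2.133 -0.200 = 171.167 m.

171.2 m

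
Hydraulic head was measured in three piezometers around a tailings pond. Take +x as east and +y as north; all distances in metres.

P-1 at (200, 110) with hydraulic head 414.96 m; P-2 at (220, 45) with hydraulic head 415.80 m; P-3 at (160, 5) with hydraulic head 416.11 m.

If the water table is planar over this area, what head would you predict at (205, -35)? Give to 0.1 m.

Taking P-1 as reference: P-2−P-1 = (20, -65, +0.84); P-3−P-1 = (-40, -105, +1.15).
Determinant of the coordinate differences = 20·(-105) − (-40)·(-65) = -4700.
∂h/∂x = [(+0.84)·(-105) − (+1.15)·(-65)] / -4700 = +0.002862
∂h/∂y = [20·(+1.15) − (-40)·(+0.84)] / -4700 = -0.01204
h(205, -35) = 414.96 + (+0.002862)·(5) + (-0.01204)·(-145) = 414.96 +0.014 +1.746 = 416.720 m.

416.7 m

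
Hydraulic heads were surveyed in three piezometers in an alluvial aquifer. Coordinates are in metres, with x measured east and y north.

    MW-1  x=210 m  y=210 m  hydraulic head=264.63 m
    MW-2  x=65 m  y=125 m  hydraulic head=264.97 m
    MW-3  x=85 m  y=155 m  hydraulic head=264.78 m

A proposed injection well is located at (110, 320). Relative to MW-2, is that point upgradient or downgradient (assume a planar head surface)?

downgradient

Taking MW-1 as reference: MW-2−MW-1 = (-145, -85, +0.34); MW-3−MW-1 = (-125, -55, +0.15).
Determinant of the coordinate differences = (-145)·(-55) − (-125)·(-85) = -2650.
∂h/∂x = [(+0.34)·(-55) − (+0.15)·(-85)] / -2650 = +0.002245
∂h/∂y = [(-145)·(+0.15) − (-125)·(+0.34)] / -2650 = -0.007830
Head at (110, 320) = 264.63 + (+0.002245)·(-100) + (-0.007830)·(110) = 263.54 m.
That is lower than the 264.97 m at MW-2, so the point is downgradient.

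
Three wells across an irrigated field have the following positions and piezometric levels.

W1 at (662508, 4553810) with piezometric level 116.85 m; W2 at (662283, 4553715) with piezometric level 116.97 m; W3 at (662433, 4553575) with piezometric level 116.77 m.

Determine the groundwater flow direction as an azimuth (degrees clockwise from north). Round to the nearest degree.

With h = a·x + b·y + c and W1 as origin, the differences give:
  (-225)·a + (-95)·b = +0.12
  (-75)·a + (-235)·b = -0.08
Eliminate b (×(-235) and ×(-95), subtract): 45750·a = -35.800 → a = ∂h/∂x = -0.0007825
Back-substitute: b = ∂h/∂y = +0.0005902.
Flow direction (−∇h) has components (+0.0007825 E, -0.0005902 N).
Azimuth = atan2(E, N) = atan2(+0.0007825, -0.0005902) = 127.0° ≈ 127°.

127°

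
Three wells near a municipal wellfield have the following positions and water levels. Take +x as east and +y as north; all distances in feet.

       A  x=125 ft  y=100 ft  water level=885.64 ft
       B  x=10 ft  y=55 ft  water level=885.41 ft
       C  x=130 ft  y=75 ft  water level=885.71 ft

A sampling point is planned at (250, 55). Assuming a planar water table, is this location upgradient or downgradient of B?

upgradient

Differences from A: to B (Δx, Δy, Δh) = (-115, -45, -0.23); to C = (5, -25, +0.07).
Solve a·Δx + b·Δy = Δh: det = (-115)·(-25) − 5·(-45) = 3100.
∂h/∂x = [(-0.23)·(-25) − (+0.07)·(-45)] / 3100 = +0.002871
∂h/∂y = [(-115)·(+0.07) − 5·(-0.23)] / 3100 = -0.002226
Head at (250, 55) = 885.64 + (+0.002871)·(125) + (-0.002226)·(-45) = 886.10 ft.
That is higher than the 885.41 ft at B, so the point is upgradient.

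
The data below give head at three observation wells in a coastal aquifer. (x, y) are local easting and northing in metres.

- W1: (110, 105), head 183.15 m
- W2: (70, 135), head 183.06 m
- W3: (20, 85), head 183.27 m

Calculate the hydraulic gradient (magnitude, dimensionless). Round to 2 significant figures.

0.0037

Taking W1 as reference: W2−W1 = (-40, 30, -0.09); W3−W1 = (-90, -20, +0.12).
Solve a·Δx + b·Δy = Δh: det = (-40)·(-20) − (-90)·30 = 3500.
∂h/∂x = [(-0.09)·(-20) − (+0.12)·30] / 3500 = -0.0005143
∂h/∂y = [(-40)·(+0.12) − (-90)·(-0.09)] / 3500 = -0.003686
|∇h| = √(-0.0005143² + -0.003686²) = 0.003722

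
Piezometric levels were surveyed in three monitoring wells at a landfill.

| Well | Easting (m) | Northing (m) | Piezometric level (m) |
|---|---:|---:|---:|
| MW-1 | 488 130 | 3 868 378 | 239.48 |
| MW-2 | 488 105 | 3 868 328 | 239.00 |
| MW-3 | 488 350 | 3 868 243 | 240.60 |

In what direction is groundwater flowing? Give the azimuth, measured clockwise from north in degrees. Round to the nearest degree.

237°

With h = a·x + b·y + c and MW-1 as origin, the differences give:
  (-25)·a + (-50)·b = -0.48
  220·a + (-135)·b = +1.12
Eliminate b (×(-135) and ×(-50), subtract): 14375·a = 120.800 → a = ∂h/∂x = +0.008403
Back-substitute: b = ∂h/∂y = +0.005398.
Flow direction (−∇h) has components (-0.008403 E, -0.005398 N).
Azimuth = atan2(E, N) = atan2(-0.008403, -0.005398) = 237.3° ≈ 237°.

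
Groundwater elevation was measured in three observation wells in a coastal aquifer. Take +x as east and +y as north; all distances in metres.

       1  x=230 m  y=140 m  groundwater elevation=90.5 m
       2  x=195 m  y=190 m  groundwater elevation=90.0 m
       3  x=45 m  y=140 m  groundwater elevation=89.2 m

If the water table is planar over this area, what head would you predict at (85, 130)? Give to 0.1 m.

89.5 m

Taking 1 as reference: 2−1 = (-35, 50, -0.5); 3−1 = (-185, 0, -1.3).
Determinant of the coordinate differences = (-35)·0 − (-185)·50 = 9250.
∂h/∂x = [(-0.5)·0 − (-1.3)·50] / 9250 = +0.007027
∂h/∂y = [(-35)·(-1.3) − (-185)·(-0.5)] / 9250 = -0.005081
h(85, 130) = 90.5 + (+0.007027)·(-145) + (-0.005081)·(-10) = 90.5 -1.019 +0.051 = 89.532 m.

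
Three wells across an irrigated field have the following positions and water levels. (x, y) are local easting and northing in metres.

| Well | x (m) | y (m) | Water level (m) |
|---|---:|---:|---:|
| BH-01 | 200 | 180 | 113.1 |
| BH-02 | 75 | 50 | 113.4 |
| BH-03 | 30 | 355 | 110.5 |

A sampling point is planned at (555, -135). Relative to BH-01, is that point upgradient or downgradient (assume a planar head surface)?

Three-point gradient (reference BH-01): Δ to BH-02 = (-125, -130, +0.3), Δ to BH-03 = (-170, 175, -2.6).
∂h/∂x = +0.006492, ∂h/∂y = -0.008550 (det = -43975).
Head at (555, -135) = 113.1 + (+0.006492)·(355) + (-0.008550)·(-315) = 118.10 m.
That is higher than the 113.1 m at BH-01, so the point is upgradient.

upgradient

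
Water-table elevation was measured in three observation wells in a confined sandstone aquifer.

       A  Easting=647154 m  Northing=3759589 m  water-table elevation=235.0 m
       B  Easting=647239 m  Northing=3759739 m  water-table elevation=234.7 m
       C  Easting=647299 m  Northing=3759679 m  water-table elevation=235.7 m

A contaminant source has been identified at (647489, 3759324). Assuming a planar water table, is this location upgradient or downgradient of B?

upgradient

Differences from A: to B (Δx, Δy, Δh) = (85, 150, -0.3); to C = (145, 90, +0.7).
Determinant of the coordinate differences = 85·90 − 145·150 = -14100.
∂h/∂x = [(-0.3)·90 − (+0.7)·150] / -14100 = +0.009362
∂h/∂y = [85·(+0.7) − 145·(-0.3)] / -14100 = -0.007305
Head at (647489, 3759324) = 235.0 + (+0.009362)·(335) + (-0.007305)·(-265) = 240.07 m.
That is higher than the 234.7 m at B, so the point is upgradient.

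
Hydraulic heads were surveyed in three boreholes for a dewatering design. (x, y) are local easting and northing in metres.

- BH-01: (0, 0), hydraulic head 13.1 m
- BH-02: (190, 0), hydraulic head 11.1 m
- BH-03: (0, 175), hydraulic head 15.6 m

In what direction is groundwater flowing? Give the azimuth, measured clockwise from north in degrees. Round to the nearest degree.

∂h/∂x = (11.1 − 13.1) / (190 − 0) = -0.01053
∂h/∂y = (15.6 − 13.1) / (175 − 0) = +0.01429
Flow direction (−∇h) has components (+0.01053 E, -0.01429 N).
Azimuth = atan2(E, N) = atan2(+0.01053, -0.01429) = 143.6° ≈ 144°.

144°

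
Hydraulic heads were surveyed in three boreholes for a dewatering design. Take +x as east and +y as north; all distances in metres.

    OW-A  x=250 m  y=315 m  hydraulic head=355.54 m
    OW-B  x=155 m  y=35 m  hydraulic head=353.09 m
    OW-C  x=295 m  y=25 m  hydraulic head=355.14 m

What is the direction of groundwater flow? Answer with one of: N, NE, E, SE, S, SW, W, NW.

W

Differences from OW-A: to OW-B (Δx, Δy, Δh) = (-95, -280, -2.45); to OW-C = (45, -290, -0.40).
Solve a·Δx + b·Δy = Δh: det = (-95)·(-290) − 45·(-280) = 40150.
∂h/∂x = [(-2.45)·(-290) − (-0.40)·(-280)] / 40150 = +0.01491
∂h/∂y = [(-95)·(-0.40) − 45·(-2.45)] / 40150 = +0.003692
Flow = −∇h = (-0.01491 east, -0.003692 north), which points west.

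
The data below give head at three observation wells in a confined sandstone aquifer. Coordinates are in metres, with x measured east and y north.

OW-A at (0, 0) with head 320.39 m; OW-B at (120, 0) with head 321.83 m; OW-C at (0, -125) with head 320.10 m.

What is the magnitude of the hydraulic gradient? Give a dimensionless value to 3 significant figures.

∂h/∂x = (321.83 − 320.39) / (120 − 0) = +0.01200
∂h/∂y = (320.10 − 320.39) / (-125 − 0) = +0.002320
|∇h| = √(0.01200² + 0.002320²) = 0.01222

0.0122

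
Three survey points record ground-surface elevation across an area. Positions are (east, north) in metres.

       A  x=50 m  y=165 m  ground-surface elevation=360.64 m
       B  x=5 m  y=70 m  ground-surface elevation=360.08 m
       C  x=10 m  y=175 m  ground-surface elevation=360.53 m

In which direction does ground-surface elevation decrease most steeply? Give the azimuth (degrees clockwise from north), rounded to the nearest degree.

223°

Taking A as reference: B−A = (-45, -95, -0.56); C−A = (-40, 10, -0.11).
Solve a·Δx + b·Δy = Δz: det = (-45)·10 − (-40)·(-95) = -4250.
∂z/∂x = [(-0.56)·10 − (-0.11)·(-95)] / -4250 = +0.003776
∂z/∂y = [(-45)·(-0.11) − (-40)·(-0.56)] / -4250 = +0.004106
Steepest decrease is along −∇f: components (-0.003776 E, -0.004106 N).
Azimuth = atan2(-0.003776, -0.004106) = 222.6° ≈ 223°.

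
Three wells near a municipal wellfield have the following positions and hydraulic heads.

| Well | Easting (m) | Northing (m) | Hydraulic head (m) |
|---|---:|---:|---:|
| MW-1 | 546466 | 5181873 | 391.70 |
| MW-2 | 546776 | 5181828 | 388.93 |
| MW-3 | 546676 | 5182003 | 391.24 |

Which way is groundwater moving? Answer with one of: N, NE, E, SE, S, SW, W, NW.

Taking MW-1 as reference: MW-2−MW-1 = (310, -45, -2.77); MW-3−MW-1 = (210, 130, -0.46).
Determinant of the coordinate differences = 310·130 − 210·(-45) = 49750.
∂h/∂x = [(-2.77)·130 − (-0.46)·(-45)] / 49750 = -0.007654
∂h/∂y = [310·(-0.46) − 210·(-2.77)] / 49750 = +0.008826
Flow = −∇h = (+0.007654 east, -0.008826 north), which points southeast.

SE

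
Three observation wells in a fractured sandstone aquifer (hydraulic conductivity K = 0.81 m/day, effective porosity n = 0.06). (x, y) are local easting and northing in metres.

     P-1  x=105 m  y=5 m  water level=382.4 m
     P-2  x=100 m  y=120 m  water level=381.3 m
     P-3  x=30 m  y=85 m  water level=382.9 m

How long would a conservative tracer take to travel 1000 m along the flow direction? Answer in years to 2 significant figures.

9.9 years

Differences from P-1: to P-2 (Δx, Δy, Δh) = (-5, 115, -1.1); to P-3 = (-75, 80, +0.5).
Solve a·Δx + b·Δy = Δh: det = (-5)·80 − (-75)·115 = 8225.
∂h/∂x = [(-1.1)·80 − (+0.5)·115] / 8225 = -0.01769
∂h/∂y = [(-5)·(+0.5) − (-75)·(-1.1)] / 8225 = -0.01033
|∇h| = √(-0.01769² + -0.01033²) = 0.02049
Seepage velocity v = K·i/n = 0.81 × 0.02049 / 0.06 = 0.2766 m/day.
t = 1000 / 0.2766 = 3615 days = 9.9 years.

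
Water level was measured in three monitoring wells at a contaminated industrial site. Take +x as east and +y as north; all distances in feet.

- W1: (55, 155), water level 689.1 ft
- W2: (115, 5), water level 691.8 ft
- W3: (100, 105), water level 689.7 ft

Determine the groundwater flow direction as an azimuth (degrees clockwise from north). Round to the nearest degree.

028°

With h = a·x + b·y + c and W1 as origin, the differences give:
  60·a + (-150)·b = +2.7
  45·a + (-50)·b = +0.6
Eliminate b (×(-50) and ×(-150), subtract): 3750·a = -45.00 → a = ∂h/∂x = -0.01200
Back-substitute: b = ∂h/∂y = -0.02280.
Flow direction (−∇h) has components (+0.01200 E, +0.02280 N).
Azimuth = atan2(E, N) = atan2(+0.01200, +0.02280) = 27.8° ≈ 028°.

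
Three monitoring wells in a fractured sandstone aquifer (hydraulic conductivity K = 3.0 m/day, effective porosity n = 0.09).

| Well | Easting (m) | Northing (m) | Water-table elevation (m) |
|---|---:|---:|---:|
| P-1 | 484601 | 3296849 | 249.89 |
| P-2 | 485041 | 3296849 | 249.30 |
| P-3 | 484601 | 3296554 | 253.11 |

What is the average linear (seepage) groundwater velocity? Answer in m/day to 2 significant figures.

0.37 m/day

∂h/∂x = (249.30 − 249.89) / (485041 − 484601) = -0.001341
∂h/∂y = (253.11 − 249.89) / (3296554 − 3296849) = -0.01092
|∇h| = √(-0.001341² + -0.01092²) = 0.011
Seepage velocity v = K·i/n = 3.0 × 0.011 / 0.09 = 0.3667 m/day.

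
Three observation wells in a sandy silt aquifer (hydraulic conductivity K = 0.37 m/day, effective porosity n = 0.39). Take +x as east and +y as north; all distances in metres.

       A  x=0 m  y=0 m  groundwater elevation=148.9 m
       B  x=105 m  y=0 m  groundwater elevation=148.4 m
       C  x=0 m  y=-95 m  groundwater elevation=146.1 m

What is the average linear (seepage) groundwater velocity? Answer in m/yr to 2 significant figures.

10 m/yr

∂h/∂x = (148.4 − 148.9) / (105 − 0) = -0.004762
∂h/∂y = (146.1 − 148.9) / (-95 − 0) = +0.02947
|∇h| = √(-0.004762² + 0.02947²) = 0.02985
Seepage velocity v = K·i/n = 0.37 × 0.02985 / 0.39 = 0.02832 m/day = 10.34 m/yr.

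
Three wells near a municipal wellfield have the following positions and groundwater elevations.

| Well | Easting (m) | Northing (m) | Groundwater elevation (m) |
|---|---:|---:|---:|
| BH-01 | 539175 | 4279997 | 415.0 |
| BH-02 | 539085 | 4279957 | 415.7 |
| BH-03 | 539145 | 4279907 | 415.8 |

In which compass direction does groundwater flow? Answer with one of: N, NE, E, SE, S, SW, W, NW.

NE

Taking BH-01 as reference: BH-02−BH-01 = (-90, -40, +0.7); BH-03−BH-01 = (-30, -90, +0.8).
Determinant of the coordinate differences = (-90)·(-90) − (-30)·(-40) = 6900.
∂h/∂x = [(+0.7)·(-90) − (+0.8)·(-40)] / 6900 = -0.004493
∂h/∂y = [(-90)·(+0.8) − (-30)·(+0.7)] / 6900 = -0.007391
Flow = −∇h = (+0.004493 east, +0.007391 north), which points northeast.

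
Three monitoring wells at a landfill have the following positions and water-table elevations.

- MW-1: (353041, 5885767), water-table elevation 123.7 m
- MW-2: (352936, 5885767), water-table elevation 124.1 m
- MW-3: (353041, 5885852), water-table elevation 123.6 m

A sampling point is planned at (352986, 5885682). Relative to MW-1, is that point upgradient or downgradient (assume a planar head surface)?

∂h/∂x = (124.1 − 123.7) / (352936 − 353041) = -0.003810
∂h/∂y = (123.6 − 123.7) / (5885852 − 5885767) = -0.001176
Head at (352986, 5885682) = 123.7 + (-0.003810)·(-55) + (-0.001176)·(-85) = 124.01 m.
That is higher than the 123.7 m at MW-1, so the point is upgradient.

upgradient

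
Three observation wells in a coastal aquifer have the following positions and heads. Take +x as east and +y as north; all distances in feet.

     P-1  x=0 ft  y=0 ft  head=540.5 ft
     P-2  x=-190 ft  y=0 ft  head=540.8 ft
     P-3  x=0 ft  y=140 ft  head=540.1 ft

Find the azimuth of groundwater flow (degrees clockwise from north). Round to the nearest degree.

∂h/∂x = (540.8 − 540.5) / (-190 − 0) = -0.001579
∂h/∂y = (540.1 − 540.5) / (140 − 0) = -0.002857
Flow direction (−∇h) has components (+0.001579 E, +0.002857 N).
Azimuth = atan2(E, N) = atan2(+0.001579, +0.002857) = 28.9° ≈ 029°.

029°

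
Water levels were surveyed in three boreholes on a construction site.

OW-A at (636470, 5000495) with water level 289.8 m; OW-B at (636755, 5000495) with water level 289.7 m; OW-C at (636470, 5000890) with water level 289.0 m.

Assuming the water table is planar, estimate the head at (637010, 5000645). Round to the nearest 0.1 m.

∂h/∂x = (289.7 − 289.8) / (636755 − 636470) = -0.0003509
∂h/∂y = (289.0 − 289.8) / (5000890 − 5000495) = -0.002025
h(637010, 5000645) = 289.8 + (-0.0003509)·(540) + (-0.002025)·(150) = 289.8 -0.189 -0.304 = 289.307 m.

289.3 m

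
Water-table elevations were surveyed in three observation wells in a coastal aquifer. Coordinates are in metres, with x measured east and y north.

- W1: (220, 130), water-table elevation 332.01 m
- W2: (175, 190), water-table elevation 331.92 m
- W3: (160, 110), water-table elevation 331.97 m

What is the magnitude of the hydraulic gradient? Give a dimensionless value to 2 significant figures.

0.0012

Taking W1 as reference: W2−W1 = (-45, 60, -0.09); W3−W1 = (-60, -20, -0.04).
Determinant of the coordinate differences = (-45)·(-20) − (-60)·60 = 4500.
∂h/∂x = [(-0.09)·(-20) − (-0.04)·60] / 4500 = +0.0009333
∂h/∂y = [(-45)·(-0.04) − (-60)·(-0.09)] / 4500 = -0.0008000
|∇h| = √(0.0009333² + -0.0008000²) = 0.001229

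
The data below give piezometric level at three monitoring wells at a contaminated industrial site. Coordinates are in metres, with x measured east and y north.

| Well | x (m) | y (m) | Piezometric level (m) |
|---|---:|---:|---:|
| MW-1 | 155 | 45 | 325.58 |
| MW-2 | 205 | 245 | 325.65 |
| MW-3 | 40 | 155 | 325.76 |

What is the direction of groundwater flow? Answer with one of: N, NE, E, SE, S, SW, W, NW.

SE

Differences from MW-1: to MW-2 (Δx, Δy, Δh) = (50, 200, +0.07); to MW-3 = (-115, 110, +0.18).
Solve a·Δx + b·Δy = Δh: det = 50·110 − (-115)·200 = 28500.
∂h/∂x = [(+0.07)·110 − (+0.18)·200] / 28500 = -0.0009930
∂h/∂y = [50·(+0.18) − (-115)·(+0.07)] / 28500 = +0.0005982
Flow = −∇h = (+0.0009930 east, -0.0005982 north), which points southeast.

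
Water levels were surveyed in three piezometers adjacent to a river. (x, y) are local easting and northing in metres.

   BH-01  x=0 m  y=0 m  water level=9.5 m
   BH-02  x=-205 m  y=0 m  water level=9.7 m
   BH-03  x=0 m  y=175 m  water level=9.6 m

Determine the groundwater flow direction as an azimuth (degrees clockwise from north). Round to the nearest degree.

120°

∂h/∂x = (9.7 − 9.5) / (-205 − 0) = -0.0009756
∂h/∂y = (9.6 − 9.5) / (175 − 0) = +0.0005714
Flow direction (−∇h) has components (+0.0009756 E, -0.0005714 N).
Azimuth = atan2(E, N) = atan2(+0.0009756, -0.0005714) = 120.4° ≈ 120°.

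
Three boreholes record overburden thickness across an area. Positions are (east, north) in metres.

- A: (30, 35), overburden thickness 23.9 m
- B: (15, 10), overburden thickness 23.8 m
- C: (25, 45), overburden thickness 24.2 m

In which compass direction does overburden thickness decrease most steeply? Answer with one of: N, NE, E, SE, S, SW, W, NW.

Taking A as reference: B−A = (-15, -25, -0.1); C−A = (-5, 10, +0.3).
Solve a·Δx + b·Δy = Δd: det = (-15)·10 − (-5)·(-25) = -275.
∂d/∂x = [(-0.1)·10 − (+0.3)·(-25)] / -275 = -0.02364
∂d/∂y = [(-15)·(+0.3) − (-5)·(-0.1)] / -275 = +0.01818
Steepest decrease is along −∇f = (+0.02364 E, -0.01818 N) → southeast.

SE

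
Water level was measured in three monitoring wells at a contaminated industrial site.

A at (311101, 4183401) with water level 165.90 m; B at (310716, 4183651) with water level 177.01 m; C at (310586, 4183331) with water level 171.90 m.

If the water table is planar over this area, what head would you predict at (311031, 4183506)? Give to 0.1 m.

Three-point gradient (reference A): Δ to B = (-385, 250, +11.11), Δ to C = (-515, -70, +6.00).
∂h/∂x = -0.01463, ∂h/∂y = +0.02191 (det = 155700).
h(311031, 4183506) = 165.90 + (-0.01463)·(-70) + (+0.02191)·(105) = 165.90 +1.024 +2.301 = 169.225 m.

169.2 m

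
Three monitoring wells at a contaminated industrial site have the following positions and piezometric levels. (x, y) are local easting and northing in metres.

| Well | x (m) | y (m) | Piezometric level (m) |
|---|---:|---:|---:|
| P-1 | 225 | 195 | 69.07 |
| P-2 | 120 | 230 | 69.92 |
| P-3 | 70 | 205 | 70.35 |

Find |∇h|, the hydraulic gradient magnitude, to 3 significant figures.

0.00832

Three-point gradient (reference P-1): Δ to P-2 = (-105, 35, +0.85), Δ to P-3 = (-155, 10, +1.28).
∂h/∂x = -0.008297, ∂h/∂y = -0.0006057 (det = 4375).
|∇h| = √(-0.008297² + -0.0006057²) = 0.008319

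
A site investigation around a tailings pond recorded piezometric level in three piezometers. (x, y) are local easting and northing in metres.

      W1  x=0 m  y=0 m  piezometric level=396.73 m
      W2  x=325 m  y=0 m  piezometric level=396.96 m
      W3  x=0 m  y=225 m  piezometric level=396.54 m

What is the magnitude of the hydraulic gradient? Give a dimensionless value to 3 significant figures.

∂h/∂x = (396.96 − 396.73) / (325 − 0) = +0.0007077
∂h/∂y = (396.54 − 396.73) / (225 − 0) = -0.0008444
|∇h| = √(0.0007077² + -0.0008444²) = 0.001102

0.00110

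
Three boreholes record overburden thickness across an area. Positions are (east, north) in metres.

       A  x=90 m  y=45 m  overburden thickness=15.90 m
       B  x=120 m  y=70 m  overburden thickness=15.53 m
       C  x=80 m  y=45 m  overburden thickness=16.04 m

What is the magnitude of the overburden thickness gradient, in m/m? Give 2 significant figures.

0.014 m/m

Taking A as reference: B−A = (30, 25, -0.37); C−A = (-10, 0, +0.14).
Determinant of the coordinate differences = 30·0 − (-10)·25 = 250.
∂d/∂x = [(-0.37)·0 − (+0.14)·25] / 250 = -0.01400
∂d/∂y = [30·(+0.14) − (-10)·(-0.37)] / 250 = +0.002000
|∇f| = √(-0.01400² + 0.002000²) = 0.01414 m/m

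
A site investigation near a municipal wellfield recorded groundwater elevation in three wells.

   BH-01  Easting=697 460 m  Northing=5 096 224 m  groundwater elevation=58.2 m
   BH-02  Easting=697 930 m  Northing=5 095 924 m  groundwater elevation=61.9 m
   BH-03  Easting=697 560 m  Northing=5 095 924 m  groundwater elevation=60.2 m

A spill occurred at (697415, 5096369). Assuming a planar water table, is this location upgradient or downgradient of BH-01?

downgradient

Taking BH-01 as reference: BH-02−BH-01 = (470, -300, +3.7); BH-03−BH-01 = (100, -300, +2.0).
Determinant of the coordinate differences = 470·(-300) − 100·(-300) = -111000.
∂h/∂x = [(+3.7)·(-300) − (+2.0)·(-300)] / -111000 = +0.004595
∂h/∂y = [470·(+2.0) − 100·(+3.7)] / -111000 = -0.005135
Head at (697415, 5096369) = 58.2 + (+0.004595)·(-45) + (-0.005135)·(145) = 57.25 m.
That is lower than the 58.2 m at BH-01, so the point is downgradient.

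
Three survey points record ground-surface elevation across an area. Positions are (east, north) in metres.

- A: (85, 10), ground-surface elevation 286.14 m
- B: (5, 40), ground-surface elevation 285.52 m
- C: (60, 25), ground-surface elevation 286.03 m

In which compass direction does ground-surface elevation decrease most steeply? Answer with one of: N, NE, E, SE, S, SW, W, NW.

SW

With z = a·x + b·y + c and A as origin, the differences give:
  (-80)·a + 30·b = -0.62
  (-25)·a + 15·b = -0.11
Eliminate b (×15 and ×30, subtract): -450·a = -6.000 → a = ∂z/∂x = +0.01333
Back-substitute: b = ∂z/∂y = +0.01489.
Steepest decrease is along −∇f = (-0.01333 E, -0.01489 N) → southwest.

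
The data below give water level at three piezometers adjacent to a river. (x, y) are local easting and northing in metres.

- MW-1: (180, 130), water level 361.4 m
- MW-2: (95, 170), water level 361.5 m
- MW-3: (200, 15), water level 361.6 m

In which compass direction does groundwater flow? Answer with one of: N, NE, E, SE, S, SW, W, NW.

NE

Differences from MW-1: to MW-2 (Δx, Δy, Δh) = (-85, 40, +0.1); to MW-3 = (20, -115, +0.2).
Solve a·Δx + b·Δy = Δh: det = (-85)·(-115) − 20·40 = 8975.
∂h/∂x = [(+0.1)·(-115) − (+0.2)·40] / 8975 = -0.002173
∂h/∂y = [(-85)·(+0.2) − 20·(+0.1)] / 8975 = -0.002117
Flow = −∇h = (+0.002173 east, +0.002117 north), which points northeast.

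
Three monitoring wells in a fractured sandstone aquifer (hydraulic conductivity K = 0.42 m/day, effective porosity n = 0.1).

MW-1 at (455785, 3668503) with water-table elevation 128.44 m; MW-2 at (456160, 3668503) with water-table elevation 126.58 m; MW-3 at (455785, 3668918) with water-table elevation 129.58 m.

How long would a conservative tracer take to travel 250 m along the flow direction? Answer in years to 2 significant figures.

29 years

∂h/∂x = (126.58 − 128.44) / (456160 − 455785) = -0.004960
∂h/∂y = (129.58 − 128.44) / (3668918 − 3668503) = +0.002747
|∇h| = √(-0.004960² + 0.002747²) = 0.00567
Seepage velocity v = K·i/n = 0.42 × 0.00567 / 0.1 = 0.02381 m/day.
t = 250 / 0.02381 = 1.05e+04 days = 28.7 years.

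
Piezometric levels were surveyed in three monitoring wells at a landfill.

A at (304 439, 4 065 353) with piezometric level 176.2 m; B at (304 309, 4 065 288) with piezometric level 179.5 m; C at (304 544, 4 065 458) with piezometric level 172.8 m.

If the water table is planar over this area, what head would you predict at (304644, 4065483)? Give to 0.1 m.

170.6 m

Differences from A: to B (Δx, Δy, Δh) = (-130, -65, +3.3); to C = (105, 105, -3.4).
Solve a·Δx + b·Δy = Δh: det = (-130)·105 − 105·(-65) = -6825.
∂h/∂x = [(+3.3)·105 − (-3.4)·(-65)] / -6825 = -0.01839
∂h/∂y = [(-130)·(-3.4) − 105·(+3.3)] / -6825 = -0.01399
h(304644, 4065483) = 176.2 + (-0.01839)·(205) + (-0.01399)·(130) = 176.2 -3.770 -1.819 = 170.611 m.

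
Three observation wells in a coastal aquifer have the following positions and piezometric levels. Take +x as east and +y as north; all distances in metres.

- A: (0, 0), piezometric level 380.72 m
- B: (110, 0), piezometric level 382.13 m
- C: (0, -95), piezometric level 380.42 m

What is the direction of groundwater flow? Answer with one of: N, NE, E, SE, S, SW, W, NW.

∂h/∂x = (382.13 − 380.72) / (110 − 0) = +0.01282
∂h/∂y = (380.42 − 380.72) / (-95 − 0) = +0.003158
Flow = −∇h = (-0.01282 east, -0.003158 north), which points west.

W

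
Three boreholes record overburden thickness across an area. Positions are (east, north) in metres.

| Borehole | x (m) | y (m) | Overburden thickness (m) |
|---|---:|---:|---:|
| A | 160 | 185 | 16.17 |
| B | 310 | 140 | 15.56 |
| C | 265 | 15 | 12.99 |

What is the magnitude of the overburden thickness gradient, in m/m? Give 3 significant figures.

0.0200 m/m

With d = a·x + b·y + c and A as origin, the differences give:
  150·a + (-45)·b = -0.61
  105·a + (-170)·b = -3.18
Eliminate b (×(-170) and ×(-45), subtract): -20775·a = -39.400 → a = ∂d/∂x = +0.001897
Back-substitute: b = ∂d/∂y = +0.01988.
|∇f| = √(0.001897² + 0.01988²) = 0.01997 m/m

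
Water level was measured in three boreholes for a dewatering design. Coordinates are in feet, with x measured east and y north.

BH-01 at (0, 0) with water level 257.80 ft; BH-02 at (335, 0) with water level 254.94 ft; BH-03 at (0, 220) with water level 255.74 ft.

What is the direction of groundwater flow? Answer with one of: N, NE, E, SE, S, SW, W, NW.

∂h/∂x = (254.94 − 257.80) / (335 − 0) = -0.008537
∂h/∂y = (255.74 − 257.80) / (220 − 0) = -0.009364
Flow = −∇h = (+0.008537 east, +0.009364 north), which points northeast.

NE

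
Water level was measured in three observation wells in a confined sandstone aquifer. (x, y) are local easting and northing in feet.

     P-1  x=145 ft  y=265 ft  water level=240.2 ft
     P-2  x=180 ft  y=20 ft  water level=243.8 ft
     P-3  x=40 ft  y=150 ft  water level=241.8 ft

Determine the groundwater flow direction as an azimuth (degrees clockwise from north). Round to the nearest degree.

Differences from P-1: to P-2 (Δx, Δy, Δh) = (35, -245, +3.6); to P-3 = (-105, -115, +1.6).
Solve a·Δx + b·Δy = Δh: det = 35·(-115) − (-105)·(-245) = -29750.
∂h/∂x = [(+3.6)·(-115) − (+1.6)·(-245)] / -29750 = +0.0007395
∂h/∂y = [35·(+1.6) − (-105)·(+3.6)] / -29750 = -0.01459
Flow direction (−∇h) has components (-0.0007395 E, +0.01459 N).
Azimuth = atan2(E, N) = atan2(-0.0007395, +0.01459) = 357.1° ≈ 357°.

357°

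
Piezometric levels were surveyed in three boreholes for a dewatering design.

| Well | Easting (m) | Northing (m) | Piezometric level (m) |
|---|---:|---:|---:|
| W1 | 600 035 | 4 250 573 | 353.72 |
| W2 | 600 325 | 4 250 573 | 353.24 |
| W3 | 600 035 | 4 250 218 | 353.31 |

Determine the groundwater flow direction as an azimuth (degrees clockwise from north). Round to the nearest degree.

∂h/∂x = (353.24 − 353.72) / (600325 − 600035) = -0.001655
∂h/∂y = (353.31 − 353.72) / (4250218 − 4250573) = +0.001155
Flow direction (−∇h) has components (+0.001655 E, -0.001155 N).
Azimuth = atan2(E, N) = atan2(+0.001655, -0.001155) = 124.9° ≈ 125°.

125°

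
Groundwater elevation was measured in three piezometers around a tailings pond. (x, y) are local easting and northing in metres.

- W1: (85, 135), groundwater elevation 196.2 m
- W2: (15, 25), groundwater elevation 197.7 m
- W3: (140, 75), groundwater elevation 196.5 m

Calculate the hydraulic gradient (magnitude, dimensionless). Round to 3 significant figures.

Differences from W1: to W2 (Δx, Δy, Δh) = (-70, -110, +1.5); to W3 = (55, -60, +0.3).
Solve a·Δx + b·Δy = Δh: det = (-70)·(-60) − 55·(-110) = 10250.
∂h/∂x = [(+1.5)·(-60) − (+0.3)·(-110)] / 10250 = -0.005561
∂h/∂y = [(-70)·(+0.3) − 55·(+1.5)] / 10250 = -0.01010
|∇h| = √(-0.005561² + -0.01010²) = 0.01153

0.0115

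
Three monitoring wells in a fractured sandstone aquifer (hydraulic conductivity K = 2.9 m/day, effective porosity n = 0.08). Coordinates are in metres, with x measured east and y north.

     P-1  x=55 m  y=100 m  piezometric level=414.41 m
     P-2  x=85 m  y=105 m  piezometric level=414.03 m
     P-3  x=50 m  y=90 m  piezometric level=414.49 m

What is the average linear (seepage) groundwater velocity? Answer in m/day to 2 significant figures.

0.45 m/day

With h = a·x + b·y + c and P-1 as origin, the differences give:
  30·a + 5·b = -0.38
  (-5)·a + (-10)·b = +0.08
Eliminate b (×(-10) and ×5, subtract): -275·a = 3.400 → a = ∂h/∂x = -0.01236
Back-substitute: b = ∂h/∂y = -0.001818.
|∇h| = √(-0.01236² + -0.001818²) = 0.01249
Seepage velocity v = K·i/n = 2.9 × 0.01249 / 0.08 = 0.4528 m/day.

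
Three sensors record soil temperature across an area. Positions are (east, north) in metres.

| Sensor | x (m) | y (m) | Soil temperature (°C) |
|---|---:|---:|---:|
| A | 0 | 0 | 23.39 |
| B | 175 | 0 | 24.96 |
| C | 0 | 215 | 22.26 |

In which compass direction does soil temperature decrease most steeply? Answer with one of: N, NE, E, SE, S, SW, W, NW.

NW

∂T/∂x = (24.96 − 23.39) / (175 − 0) = +0.008971
∂T/∂y = (22.26 − 23.39) / (215 − 0) = -0.005256
Steepest decrease is along −∇f = (-0.008971 E, +0.005256 N) → northwest.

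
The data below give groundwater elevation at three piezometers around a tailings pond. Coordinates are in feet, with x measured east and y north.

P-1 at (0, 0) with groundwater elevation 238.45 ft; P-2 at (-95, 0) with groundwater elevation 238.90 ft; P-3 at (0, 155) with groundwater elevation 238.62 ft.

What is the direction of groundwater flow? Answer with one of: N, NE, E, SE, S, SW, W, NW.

E

∂h/∂x = (238.90 − 238.45) / (-95 − 0) = -0.004737
∂h/∂y = (238.62 − 238.45) / (155 − 0) = +0.001097
Flow = −∇h = (+0.004737 east, -0.001097 north), which points east.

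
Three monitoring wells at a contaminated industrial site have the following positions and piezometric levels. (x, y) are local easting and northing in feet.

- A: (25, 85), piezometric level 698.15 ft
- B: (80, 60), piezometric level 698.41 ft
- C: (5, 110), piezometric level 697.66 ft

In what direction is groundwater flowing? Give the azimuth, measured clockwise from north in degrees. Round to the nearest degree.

Differences from A: to B (Δx, Δy, Δh) = (55, -25, +0.26); to C = (-20, 25, -0.49).
Solve a·Δx + b·Δy = Δh: det = 55·25 − (-20)·(-25) = 875.
∂h/∂x = [(+0.26)·25 − (-0.49)·(-25)] / 875 = -0.006571
∂h/∂y = [55·(-0.49) − (-20)·(+0.26)] / 875 = -0.02486
Flow direction (−∇h) has components (+0.006571 E, +0.02486 N).
Azimuth = atan2(E, N) = atan2(+0.006571, +0.02486) = 14.8° ≈ 015°.

015°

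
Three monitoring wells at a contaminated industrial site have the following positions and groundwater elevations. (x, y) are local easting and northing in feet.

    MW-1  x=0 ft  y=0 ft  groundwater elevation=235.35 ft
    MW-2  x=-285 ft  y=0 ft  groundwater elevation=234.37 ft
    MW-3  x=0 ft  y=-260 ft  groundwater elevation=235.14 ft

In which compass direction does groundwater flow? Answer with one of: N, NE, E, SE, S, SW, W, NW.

W

∂h/∂x = (234.37 − 235.35) / (-285 − 0) = +0.003439
∂h/∂y = (235.14 − 235.35) / (-260 − 0) = +0.0008077
Flow = −∇h = (-0.003439 east, -0.0008077 north), which points west.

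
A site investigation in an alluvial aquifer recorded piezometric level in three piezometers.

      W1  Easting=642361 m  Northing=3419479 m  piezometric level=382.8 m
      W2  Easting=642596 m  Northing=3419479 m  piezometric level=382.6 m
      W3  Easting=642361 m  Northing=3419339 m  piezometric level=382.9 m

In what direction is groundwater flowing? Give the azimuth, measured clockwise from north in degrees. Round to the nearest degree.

∂h/∂x = (382.6 − 382.8) / (642596 − 642361) = -0.0008511
∂h/∂y = (382.9 − 382.8) / (3419339 − 3419479) = -0.0007143
Flow direction (−∇h) has components (+0.0008511 E, +0.0007143 N).
Azimuth = atan2(E, N) = atan2(+0.0008511, +0.0007143) = 50.0° ≈ 050°.

050°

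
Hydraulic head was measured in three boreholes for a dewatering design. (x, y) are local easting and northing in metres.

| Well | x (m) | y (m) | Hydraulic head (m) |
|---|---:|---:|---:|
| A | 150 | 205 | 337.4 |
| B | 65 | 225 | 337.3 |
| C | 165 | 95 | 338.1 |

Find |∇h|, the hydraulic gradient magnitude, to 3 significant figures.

0.00642

With h = a·x + b·y + c and A as origin, the differences give:
  (-85)·a + 20·b = -0.1
  15·a + (-110)·b = +0.7
Eliminate b (×(-110) and ×20, subtract): 9050·a = -3.00 → a = ∂h/∂x = -0.0003315
Back-substitute: b = ∂h/∂y = -0.006409.
|∇h| = √(-0.0003315² + -0.006409²) = 0.006418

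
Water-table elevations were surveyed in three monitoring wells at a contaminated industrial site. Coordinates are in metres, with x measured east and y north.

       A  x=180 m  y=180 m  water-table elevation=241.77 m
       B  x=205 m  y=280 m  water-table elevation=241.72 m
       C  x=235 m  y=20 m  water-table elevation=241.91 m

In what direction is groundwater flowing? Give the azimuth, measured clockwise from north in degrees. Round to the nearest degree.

Taking A as reference: B−A = (25, 100, -0.05); C−A = (55, -160, +0.14).
Solve a·Δx + b·Δy = Δh: det = 25·(-160) − 55·100 = -9500.
∂h/∂x = [(-0.05)·(-160) − (+0.14)·100] / -9500 = +0.0006316
∂h/∂y = [25·(+0.14) − 55·(-0.05)] / -9500 = -0.0006579
Flow direction (−∇h) has components (-0.0006316 E, +0.0006579 N).
Azimuth = atan2(E, N) = atan2(-0.0006316, +0.0006579) = 316.2° ≈ 316°.

316°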